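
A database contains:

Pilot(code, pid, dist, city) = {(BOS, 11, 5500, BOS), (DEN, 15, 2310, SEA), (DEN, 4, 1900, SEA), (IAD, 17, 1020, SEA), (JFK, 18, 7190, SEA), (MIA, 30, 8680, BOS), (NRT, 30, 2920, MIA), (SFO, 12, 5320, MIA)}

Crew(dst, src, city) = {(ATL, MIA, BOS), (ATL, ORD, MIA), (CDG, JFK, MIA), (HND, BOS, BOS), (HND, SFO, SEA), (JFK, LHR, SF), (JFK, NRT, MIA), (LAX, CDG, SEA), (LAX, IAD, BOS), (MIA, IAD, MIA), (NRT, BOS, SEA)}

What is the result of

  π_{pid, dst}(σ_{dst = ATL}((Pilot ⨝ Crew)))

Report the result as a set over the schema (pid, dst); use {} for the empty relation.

Pilot ⋈ Crew (natural join on city): {(BOS, 11, 5500, BOS, ATL, MIA), (BOS, 11, 5500, BOS, HND, BOS), (BOS, 11, 5500, BOS, LAX, IAD), (DEN, 15, 2310, SEA, HND, SFO), (DEN, 15, 2310, SEA, LAX, CDG), (DEN, 15, 2310, SEA, NRT, BOS), (DEN, 4, 1900, SEA, HND, SFO), (DEN, 4, 1900, SEA, LAX, CDG), (DEN, 4, 1900, SEA, NRT, BOS), (IAD, 17, 1020, SEA, HND, SFO), (IAD, 17, 1020, SEA, LAX, CDG), (IAD, 17, 1020, SEA, NRT, BOS), (JFK, 18, 7190, SEA, HND, SFO), (JFK, 18, 7190, SEA, LAX, CDG), (JFK, 18, 7190, SEA, NRT, BOS), (MIA, 30, 8680, BOS, ATL, MIA), (MIA, 30, 8680, BOS, HND, BOS), (MIA, 30, 8680, BOS, LAX, IAD), (NRT, 30, 2920, MIA, ATL, ORD), (NRT, 30, 2920, MIA, CDG, JFK), (NRT, 30, 2920, MIA, JFK, NRT), (NRT, 30, 2920, MIA, MIA, IAD), (SFO, 12, 5320, MIA, ATL, ORD), (SFO, 12, 5320, MIA, CDG, JFK), (SFO, 12, 5320, MIA, JFK, NRT), (SFO, 12, 5320, MIA, MIA, IAD)}
Filtering on dst = ATL leaves {(BOS, 11, 5500, BOS, ATL, MIA), (MIA, 30, 8680, BOS, ATL, MIA), (NRT, 30, 2920, MIA, ATL, ORD), (SFO, 12, 5320, MIA, ATL, ORD)}.
Projecting to pid, dst (1 duplicate(s) eliminated): {(11, ATL), (12, ATL), (30, ATL)}

{(11, ATL), (12, ATL), (30, ATL)}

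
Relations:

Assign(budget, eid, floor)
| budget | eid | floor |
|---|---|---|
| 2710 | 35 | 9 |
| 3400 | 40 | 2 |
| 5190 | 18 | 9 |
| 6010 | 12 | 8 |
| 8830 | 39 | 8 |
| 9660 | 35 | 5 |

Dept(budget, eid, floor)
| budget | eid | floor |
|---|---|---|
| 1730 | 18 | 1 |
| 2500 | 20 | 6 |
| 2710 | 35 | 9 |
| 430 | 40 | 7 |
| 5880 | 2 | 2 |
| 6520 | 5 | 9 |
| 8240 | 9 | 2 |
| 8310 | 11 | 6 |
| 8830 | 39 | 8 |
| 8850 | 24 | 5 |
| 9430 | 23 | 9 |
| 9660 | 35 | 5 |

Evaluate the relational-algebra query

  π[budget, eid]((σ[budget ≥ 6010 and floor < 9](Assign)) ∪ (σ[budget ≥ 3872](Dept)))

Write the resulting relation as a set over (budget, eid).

σ[budget ≥ 6010 and floor < 9]: keep tuples satisfying budget ≥ 6010 and floor < 9 → {(6010, 12, 8), (8830, 39, 8), (9660, 35, 5)}
σ[budget ≥ 3872]: keep tuples satisfying budget ≥ 3872 → {(5880, 2, 2), (6520, 5, 9), (8240, 9, 2), (8310, 11, 6), (8830, 39, 8), (8850, 24, 5), (9430, 23, 9), (9660, 35, 5)}
Set union of the two operands is {(5880, 2, 2), (6010, 12, 8), (6520, 5, 9), (8240, 9, 2), (8310, 11, 6), (8830, 39, 8), (8850, 24, 5), (9430, 23, 9), (9660, 35, 5)}.
Projecting to budget, eid: {(5880, 2), (6010, 12), (6520, 5), (8240, 9), (8310, 11), (8830, 39), (8850, 24), (9430, 23), (9660, 35)}

{(5880, 2), (6010, 12), (6520, 5), (8240, 9), (8310, 11), (8830, 39), (8850, 24), (9430, 23), (9660, 35)}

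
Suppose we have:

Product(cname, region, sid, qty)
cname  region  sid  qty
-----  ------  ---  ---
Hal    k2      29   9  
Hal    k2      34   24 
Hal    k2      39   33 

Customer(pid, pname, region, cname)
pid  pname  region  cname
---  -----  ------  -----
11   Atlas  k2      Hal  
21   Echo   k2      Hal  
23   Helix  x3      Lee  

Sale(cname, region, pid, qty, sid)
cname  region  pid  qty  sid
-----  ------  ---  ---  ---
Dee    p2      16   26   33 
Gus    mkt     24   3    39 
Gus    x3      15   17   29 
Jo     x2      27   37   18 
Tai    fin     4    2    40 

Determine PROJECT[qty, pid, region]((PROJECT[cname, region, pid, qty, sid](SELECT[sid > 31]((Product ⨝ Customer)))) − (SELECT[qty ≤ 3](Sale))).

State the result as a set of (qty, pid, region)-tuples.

Natural join on cname, region: {(Hal, k2, 29, 9, 11, Atlas), (Hal, k2, 29, 9, 21, Echo), (Hal, k2, 34, 24, 11, Atlas), (Hal, k2, 34, 24, 21, Echo), (Hal, k2, 39, 33, 11, Atlas), (Hal, k2, 39, 33, 21, Echo)}
Filtering on sid > 31 leaves {(Hal, k2, 34, 24, 11, Atlas), (Hal, k2, 34, 24, 21, Echo), (Hal, k2, 39, 33, 11, Atlas), (Hal, k2, 39, 33, 21, Echo)}.
π[cname, region, pid, qty, sid]: project onto (cname, region, pid, qty, sid) → {(Hal, k2, 11, 24, 34), (Hal, k2, 11, 33, 39), (Hal, k2, 21, 24, 34), (Hal, k2, 21, 33, 39)}
Filtering on qty ≤ 3 leaves {(Gus, mkt, 24, 3, 39), (Tai, fin, 4, 2, 40)}.
Difference: {(Hal, k2, 11, 24, 34), (Hal, k2, 11, 33, 39), (Hal, k2, 21, 24, 34), (Hal, k2, 21, 33, 39)} with {(Gus, mkt, 24, 3, 39), (Tai, fin, 4, 2, 40)} → {(Hal, k2, 11, 24, 34), (Hal, k2, 11, 33, 39), (Hal, k2, 21, 24, 34), (Hal, k2, 21, 33, 39)}
π[qty, pid, region]: project onto (qty, pid, region) → {(24, 11, k2), (24, 21, k2), (33, 11, k2), (33, 21, k2)}

{(24, 11, k2), (24, 21, k2), (33, 11, k2), (33, 21, k2)}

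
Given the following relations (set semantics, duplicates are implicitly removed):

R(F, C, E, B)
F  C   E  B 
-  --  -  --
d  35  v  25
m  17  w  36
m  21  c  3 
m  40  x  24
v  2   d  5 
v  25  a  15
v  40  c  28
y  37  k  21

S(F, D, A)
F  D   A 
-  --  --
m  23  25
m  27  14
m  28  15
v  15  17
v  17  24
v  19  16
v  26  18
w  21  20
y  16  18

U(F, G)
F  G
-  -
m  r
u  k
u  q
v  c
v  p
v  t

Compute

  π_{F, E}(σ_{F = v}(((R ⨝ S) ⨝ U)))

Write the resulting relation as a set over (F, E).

Natural join on F: {(m, 17, w, 36, 23, 25), (m, 17, w, 36, 27, 14), (m, 17, w, 36, 28, 15), (m, 21, c, 3, 23, 25), (m, 21, c, 3, 27, 14), (m, 21, c, 3, 28, 15), (m, 40, x, 24, 23, 25), (m, 40, x, 24, 27, 14), (m, 40, x, 24, 28, 15), (v, 2, d, 5, 15, 17), (v, 2, d, 5, 17, 24), (v, 2, d, 5, 19, 16), (v, 2, d, 5, 26, 18), (v, 25, a, 15, 15, 17), (v, 25, a, 15, 17, 24), (v, 25, a, 15, 19, 16), (v, 25, a, 15, 26, 18), (v, 40, c, 28, 15, 17), (v, 40, c, 28, 17, 24), (v, 40, c, 28, 19, 16), (v, 40, c, 28, 26, 18), (y, 37, k, 21, 16, 18)}
Natural join on F: {(m, 17, w, 36, 23, 25, r), (m, 17, w, 36, 27, 14, r), (m, 17, w, 36, 28, 15, r), (m, 21, c, 3, 23, 25, r), (m, 21, c, 3, 27, 14, r), (m, 21, c, 3, 28, 15, r), (m, 40, x, 24, 23, 25, r), (m, 40, x, 24, 27, 14, r), (m, 40, x, 24, 28, 15, r), (v, 2, d, 5, 15, 17, c), (v, 2, d, 5, 15, 17, p), (v, 2, d, 5, 15, 17, t), (v, 2, d, 5, 17, 24, c), (v, 2, d, 5, 17, 24, p), (v, 2, d, 5, 17, 24, t), (v, 2, d, 5, 19, 16, c), (v, 2, d, 5, 19, 16, p), (v, 2, d, 5, 19, 16, t), (v, 2, d, 5, 26, 18, c), (v, 2, d, 5, 26, 18, p), (v, 2, d, 5, 26, 18, t), (v, 25, a, 15, 15, 17, c), (v, 25, a, 15, 15, 17, p), (v, 25, a, 15, 15, 17, t), (v, 25, a, 15, 17, 24, c), (v, 25, a, 15, 17, 24, p), (v, 25, a, 15, 17, 24, t), (v, 25, a, 15, 19, 16, c), (v, 25, a, 15, 19, 16, p), (v, 25, a, 15, 19, 16, t), (v, 25, a, 15, 26, 18, c), (v, 25, a, 15, 26, 18, p), (v, 25, a, 15, 26, 18, t), (v, 40, c, 28, 15, 17, c), (v, 40, c, 28, 15, 17, p), (v, 40, c, 28, 15, 17, t), (v, 40, c, 28, 17, 24, c), (v, 40, c, 28, 17, 24, p), (v, 40, c, 28, 17, 24, t), (v, 40, c, 28, 19, 16, c), (v, 40, c, 28, 19, 16, p), (v, 40, c, 28, 19, 16, t), (v, 40, c, 28, 26, 18, c), (v, 40, c, 28, 26, 18, p), (v, 40, c, 28, 26, 18, t)}
Apply σ_{F = v}; surviving tuples: {(v, 2, d, 5, 15, 17, c), (v, 2, d, 5, 15, 17, p), (v, 2, d, 5, 15, 17, t), (v, 2, d, 5, 17, 24, c), (v, 2, d, 5, 17, 24, p), (v, 2, d, 5, 17, 24, t), (v, 2, d, 5, 19, 16, c), (v, 2, d, 5, 19, 16, p), (v, 2, d, 5, 19, 16, t), (v, 2, d, 5, 26, 18, c), (v, 2, d, 5, 26, 18, p), (v, 2, d, 5, 26, 18, t), (v, 25, a, 15, 15, 17, c), (v, 25, a, 15, 15, 17, p), (v, 25, a, 15, 15, 17, t), (v, 25, a, 15, 17, 24, c), (v, 25, a, 15, 17, 24, p), (v, 25, a, 15, 17, 24, t), (v, 25, a, 15, 19, 16, c), (v, 25, a, 15, 19, 16, p), (v, 25, a, 15, 19, 16, t), (v, 25, a, 15, 26, 18, c), (v, 25, a, 15, 26, 18, p), (v, 25, a, 15, 26, 18, t), (v, 40, c, 28, 15, 17, c), (v, 40, c, 28, 15, 17, p), (v, 40, c, 28, 15, 17, t), (v, 40, c, 28, 17, 24, c), (v, 40, c, 28, 17, 24, p), (v, 40, c, 28, 17, 24, t), (v, 40, c, 28, 19, 16, c), (v, 40, c, 28, 19, 16, p), (v, 40, c, 28, 19, 16, t), (v, 40, c, 28, 26, 18, c), (v, 40, c, 28, 26, 18, p), (v, 40, c, 28, 26, 18, t)}
π_{F, E} gives {(v, a), (v, c), (v, d)} (33 duplicate(s) eliminated).

{(v, a), (v, c), (v, d)}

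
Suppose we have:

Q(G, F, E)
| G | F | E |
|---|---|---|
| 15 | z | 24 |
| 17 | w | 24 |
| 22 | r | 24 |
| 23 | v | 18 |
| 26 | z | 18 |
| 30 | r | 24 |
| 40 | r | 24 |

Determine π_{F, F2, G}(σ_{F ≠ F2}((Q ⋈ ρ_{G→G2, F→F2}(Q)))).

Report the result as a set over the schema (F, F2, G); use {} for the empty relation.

ρ[G→G2, F→F2]: schema becomes (G2, F2, E); tuples unchanged.
Joining Q and ρ_{G→G2, F→F2}(Q) on E yields {(15, z, 24, 15, z), (15, z, 24, 17, w), (15, z, 24, 22, r), (15, z, 24, 30, r), (15, z, 24, 40, r), (17, w, 24, 15, z), (17, w, 24, 17, w), (17, w, 24, 22, r), (17, w, 24, 30, r), (17, w, 24, 40, r), (22, r, 24, 15, z), (22, r, 24, 17, w), (22, r, 24, 22, r), (22, r, 24, 30, r), (22, r, 24, 40, r), (23, v, 18, 23, v), (23, v, 18, 26, z), (26, z, 18, 23, v), (26, z, 18, 26, z), (30, r, 24, 15, z), (30, r, 24, 17, w), (30, r, 24, 22, r), (30, r, 24, 30, r), (30, r, 24, 40, r), (40, r, 24, 15, z), (40, r, 24, 17, w), (40, r, 24, 22, r), (40, r, 24, 30, r), (40, r, 24, 40, r)}.
Selection F ≠ F2: {(15, z, 24, 17, w), (15, z, 24, 22, r), (15, z, 24, 30, r), (15, z, 24, 40, r), (17, w, 24, 15, z), (17, w, 24, 22, r), (17, w, 24, 30, r), (17, w, 24, 40, r), (22, r, 24, 15, z), (22, r, 24, 17, w), (23, v, 18, 26, z), (26, z, 18, 23, v), (30, r, 24, 15, z), (30, r, 24, 17, w), (40, r, 24, 15, z), (40, r, 24, 17, w)}
π_{F, F2, G} gives {(r, w, 22), (r, w, 30), (r, w, 40), (r, z, 22), (r, z, 30), (r, z, 40), (v, z, 23), (w, r, 17), (w, z, 17), (z, r, 15), (z, v, 26), (z, w, 15)} (4 duplicate(s) eliminated).

{(r, w, 22), (r, w, 30), (r, w, 40), (r, z, 22), (r, z, 30), (r, z, 40), (v, z, 23), (w, r, 17), (w, z, 17), (z, r, 15), (z, v, 26), (z, w, 15)}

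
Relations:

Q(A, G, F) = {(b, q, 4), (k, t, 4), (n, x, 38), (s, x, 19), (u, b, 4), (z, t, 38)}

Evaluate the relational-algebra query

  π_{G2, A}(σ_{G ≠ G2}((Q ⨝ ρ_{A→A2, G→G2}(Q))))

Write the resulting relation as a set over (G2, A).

ρ[A→A2, G→G2]: schema becomes (A2, G2, F); tuples unchanged.
Joining Q and ρ_{A→A2, G→G2}(Q) on F yields {(b, q, 4, b, q), (b, q, 4, k, t), (b, q, 4, u, b), (k, t, 4, b, q), (k, t, 4, k, t), (k, t, 4, u, b), (n, x, 38, n, x), (n, x, 38, z, t), (s, x, 19, s, x), (u, b, 4, b, q), (u, b, 4, k, t), (u, b, 4, u, b), (z, t, 38, n, x), (z, t, 38, z, t)}.
Filtering on G ≠ G2 leaves {(b, q, 4, k, t), (b, q, 4, u, b), (k, t, 4, b, q), (k, t, 4, u, b), (n, x, 38, z, t), (u, b, 4, b, q), (u, b, 4, k, t), (z, t, 38, n, x)}.
π_{G2, A} gives {(b, b), (b, k), (q, k), (q, u), (t, b), (t, n), (t, u), (x, z)}.

{(b, b), (b, k), (q, k), (q, u), (t, b), (t, n), (t, u), (x, z)}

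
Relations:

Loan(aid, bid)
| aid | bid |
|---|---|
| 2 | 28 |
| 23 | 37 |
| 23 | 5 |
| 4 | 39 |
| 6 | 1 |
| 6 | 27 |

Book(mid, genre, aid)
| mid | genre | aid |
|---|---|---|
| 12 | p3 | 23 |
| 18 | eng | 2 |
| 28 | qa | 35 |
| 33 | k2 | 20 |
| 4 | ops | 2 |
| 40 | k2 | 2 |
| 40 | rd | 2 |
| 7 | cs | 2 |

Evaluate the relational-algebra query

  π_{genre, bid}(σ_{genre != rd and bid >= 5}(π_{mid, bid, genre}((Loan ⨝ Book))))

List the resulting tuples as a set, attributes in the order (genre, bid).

Loan ⋈ Book (natural join on aid): {(2, 28, 18, eng), (2, 28, 4, ops), (2, 28, 40, k2), (2, 28, 40, rd), (2, 28, 7, cs), (23, 37, 12, p3), (23, 5, 12, p3)}
Keep only column(s) mid, bid, genre: {(12, 37, p3), (12, 5, p3), (18, 28, eng), (4, 28, ops), (40, 28, k2), (40, 28, rd), (7, 28, cs)}
σ[genre != rd and bid >= 5]: keep tuples satisfying genre != rd and bid >= 5 → {(12, 37, p3), (12, 5, p3), (18, 28, eng), (4, 28, ops), (40, 28, k2), (7, 28, cs)}
Keep only column(s) genre, bid: {(cs, 28), (eng, 28), (k2, 28), (ops, 28), (p3, 37), (p3, 5)}

{(cs, 28), (eng, 28), (k2, 28), (ops, 28), (p3, 37), (p3, 5)}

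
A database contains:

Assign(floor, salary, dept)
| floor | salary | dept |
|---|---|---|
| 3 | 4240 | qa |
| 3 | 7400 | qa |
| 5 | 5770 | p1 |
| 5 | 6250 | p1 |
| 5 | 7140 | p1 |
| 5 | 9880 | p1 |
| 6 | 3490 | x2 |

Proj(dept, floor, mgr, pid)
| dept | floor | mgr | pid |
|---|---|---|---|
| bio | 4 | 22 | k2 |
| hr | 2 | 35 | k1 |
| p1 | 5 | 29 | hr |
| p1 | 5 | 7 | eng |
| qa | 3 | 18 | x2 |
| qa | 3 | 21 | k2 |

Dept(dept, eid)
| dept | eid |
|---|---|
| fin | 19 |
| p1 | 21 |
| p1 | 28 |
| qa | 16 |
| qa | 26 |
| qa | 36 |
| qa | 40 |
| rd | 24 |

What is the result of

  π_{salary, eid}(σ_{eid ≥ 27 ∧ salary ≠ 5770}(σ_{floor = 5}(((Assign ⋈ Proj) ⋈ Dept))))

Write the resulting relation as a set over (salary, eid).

Assign ⋈ Proj (natural join on floor, dept): {(3, 4240, qa, 18, x2), (3, 4240, qa, 21, k2), (3, 7400, qa, 18, x2), (3, 7400, qa, 21, k2), (5, 5770, p1, 29, hr), (5, 5770, p1, 7, eng), (5, 6250, p1, 29, hr), (5, 6250, p1, 7, eng), (5, 7140, p1, 29, hr), (5, 7140, p1, 7, eng), (5, 9880, p1, 29, hr), (5, 9880, p1, 7, eng)}
(Assign ⋈ Proj) ⋈ Dept (natural join on dept): {(3, 4240, qa, 18, x2, 16), (3, 4240, qa, 18, x2, 26), (3, 4240, qa, 18, x2, 36), (3, 4240, qa, 18, x2, 40), (3, 4240, qa, 21, k2, 16), (3, 4240, qa, 21, k2, 26), (3, 4240, qa, 21, k2, 36), (3, 4240, qa, 21, k2, 40), (3, 7400, qa, 18, x2, 16), (3, 7400, qa, 18, x2, 26), (3, 7400, qa, 18, x2, 36), (3, 7400, qa, 18, x2, 40), (3, 7400, qa, 21, k2, 16), (3, 7400, qa, 21, k2, 26), (3, 7400, qa, 21, k2, 36), (3, 7400, qa, 21, k2, 40), (5, 5770, p1, 29, hr, 21), (5, 5770, p1, 29, hr, 28), (5, 5770, p1, 7, eng, 21), (5, 5770, p1, 7, eng, 28), (5, 6250, p1, 29, hr, 21), (5, 6250, p1, 29, hr, 28), (5, 6250, p1, 7, eng, 21), (5, 6250, p1, 7, eng, 28), (5, 7140, p1, 29, hr, 21), (5, 7140, p1, 29, hr, 28), (5, 7140, p1, 7, eng, 21), (5, 7140, p1, 7, eng, 28), (5, 9880, p1, 29, hr, 21), (5, 9880, p1, 29, hr, 28), (5, 9880, p1, 7, eng, 21), (5, 9880, p1, 7, eng, 28)}
Selection floor = 5: {(5, 5770, p1, 29, hr, 21), (5, 5770, p1, 29, hr, 28), (5, 5770, p1, 7, eng, 21), (5, 5770, p1, 7, eng, 28), (5, 6250, p1, 29, hr, 21), (5, 6250, p1, 29, hr, 28), (5, 6250, p1, 7, eng, 21), (5, 6250, p1, 7, eng, 28), (5, 7140, p1, 29, hr, 21), (5, 7140, p1, 29, hr, 28), (5, 7140, p1, 7, eng, 21), (5, 7140, p1, 7, eng, 28), (5, 9880, p1, 29, hr, 21), (5, 9880, p1, 29, hr, 28), (5, 9880, p1, 7, eng, 21), (5, 9880, p1, 7, eng, 28)}
Selection eid ≥ 27 ∧ salary ≠ 5770: {(5, 6250, p1, 29, hr, 28), (5, 6250, p1, 7, eng, 28), (5, 7140, p1, 29, hr, 28), (5, 7140, p1, 7, eng, 28), (5, 9880, p1, 29, hr, 28), (5, 9880, p1, 7, eng, 28)}
Keep only column(s) salary, eid (3 duplicate(s) eliminated): {(6250, 28), (7140, 28), (9880, 28)}

{(6250, 28), (7140, 28), (9880, 28)}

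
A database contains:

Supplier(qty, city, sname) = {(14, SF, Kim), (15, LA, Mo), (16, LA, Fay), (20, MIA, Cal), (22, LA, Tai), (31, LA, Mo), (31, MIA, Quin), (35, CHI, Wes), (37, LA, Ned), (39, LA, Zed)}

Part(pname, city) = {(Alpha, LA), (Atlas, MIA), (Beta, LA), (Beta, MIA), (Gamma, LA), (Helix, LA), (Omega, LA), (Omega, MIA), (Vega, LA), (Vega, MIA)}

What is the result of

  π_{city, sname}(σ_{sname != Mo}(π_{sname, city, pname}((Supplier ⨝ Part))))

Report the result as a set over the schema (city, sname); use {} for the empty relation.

Supplier ⋈ Part (natural join on city): {(15, LA, Mo, Alpha), (15, LA, Mo, Beta), (15, LA, Mo, Gamma), (15, LA, Mo, Helix), (15, LA, Mo, Omega), (15, LA, Mo, Vega), (16, LA, Fay, Alpha), (16, LA, Fay, Beta), (16, LA, Fay, Gamma), (16, LA, Fay, Helix), (16, LA, Fay, Omega), (16, LA, Fay, Vega), (20, MIA, Cal, Atlas), (20, MIA, Cal, Beta), (20, MIA, Cal, Omega), (20, MIA, Cal, Vega), (22, LA, Tai, Alpha), (22, LA, Tai, Beta), (22, LA, Tai, Gamma), (22, LA, Tai, Helix), (22, LA, Tai, Omega), (22, LA, Tai, Vega), (31, LA, Mo, Alpha), (31, LA, Mo, Beta), (31, LA, Mo, Gamma), (31, LA, Mo, Helix), (31, LA, Mo, Omega), (31, LA, Mo, Vega), (31, MIA, Quin, Atlas), (31, MIA, Quin, Beta), (31, MIA, Quin, Omega), (31, MIA, Quin, Vega), (37, LA, Ned, Alpha), (37, LA, Ned, Beta), (37, LA, Ned, Gamma), (37, LA, Ned, Helix), (37, LA, Ned, Omega), (37, LA, Ned, Vega), (39, LA, Zed, Alpha), (39, LA, Zed, Beta), (39, LA, Zed, Gamma), (39, LA, Zed, Helix), (39, LA, Zed, Omega), (39, LA, Zed, Vega)}
π_{sname, city, pname} gives {(Cal, MIA, Atlas), (Cal, MIA, Beta), (Cal, MIA, Omega), (Cal, MIA, Vega), (Fay, LA, Alpha), (Fay, LA, Beta), (Fay, LA, Gamma), (Fay, LA, Helix), (Fay, LA, Omega), (Fay, LA, Vega), (Mo, LA, Alpha), (Mo, LA, Beta), (Mo, LA, Gamma), (Mo, LA, Helix), (Mo, LA, Omega), (Mo, LA, Vega), (Ned, LA, Alpha), (Ned, LA, Beta), (Ned, LA, Gamma), (Ned, LA, Helix), (Ned, LA, Omega), (Ned, LA, Vega), (Quin, MIA, Atlas), (Quin, MIA, Beta), (Quin, MIA, Omega), (Quin, MIA, Vega), (Tai, LA, Alpha), (Tai, LA, Beta), (Tai, LA, Gamma), (Tai, LA, Helix), (Tai, LA, Omega), (Tai, LA, Vega), (Zed, LA, Alpha), (Zed, LA, Beta), (Zed, LA, Gamma), (Zed, LA, Helix), (Zed, LA, Omega), (Zed, LA, Vega)} (6 duplicate(s) eliminated).
Selection sname != Mo: {(Cal, MIA, Atlas), (Cal, MIA, Beta), (Cal, MIA, Omega), (Cal, MIA, Vega), (Fay, LA, Alpha), (Fay, LA, Beta), (Fay, LA, Gamma), (Fay, LA, Helix), (Fay, LA, Omega), (Fay, LA, Vega), (Ned, LA, Alpha), (Ned, LA, Beta), (Ned, LA, Gamma), (Ned, LA, Helix), (Ned, LA, Omega), (Ned, LA, Vega), (Quin, MIA, Atlas), (Quin, MIA, Beta), (Quin, MIA, Omega), (Quin, MIA, Vega), (Tai, LA, Alpha), (Tai, LA, Beta), (Tai, LA, Gamma), (Tai, LA, Helix), (Tai, LA, Omega), (Tai, LA, Vega), (Zed, LA, Alpha), (Zed, LA, Beta), (Zed, LA, Gamma), (Zed, LA, Helix), (Zed, LA, Omega), (Zed, LA, Vega)}
π_{city, sname} gives {(LA, Fay), (LA, Ned), (LA, Tai), (LA, Zed), (MIA, Cal), (MIA, Quin)} (26 duplicate(s) eliminated).

{(LA, Fay), (LA, Ned), (LA, Tai), (LA, Zed), (MIA, Cal), (MIA, Quin)}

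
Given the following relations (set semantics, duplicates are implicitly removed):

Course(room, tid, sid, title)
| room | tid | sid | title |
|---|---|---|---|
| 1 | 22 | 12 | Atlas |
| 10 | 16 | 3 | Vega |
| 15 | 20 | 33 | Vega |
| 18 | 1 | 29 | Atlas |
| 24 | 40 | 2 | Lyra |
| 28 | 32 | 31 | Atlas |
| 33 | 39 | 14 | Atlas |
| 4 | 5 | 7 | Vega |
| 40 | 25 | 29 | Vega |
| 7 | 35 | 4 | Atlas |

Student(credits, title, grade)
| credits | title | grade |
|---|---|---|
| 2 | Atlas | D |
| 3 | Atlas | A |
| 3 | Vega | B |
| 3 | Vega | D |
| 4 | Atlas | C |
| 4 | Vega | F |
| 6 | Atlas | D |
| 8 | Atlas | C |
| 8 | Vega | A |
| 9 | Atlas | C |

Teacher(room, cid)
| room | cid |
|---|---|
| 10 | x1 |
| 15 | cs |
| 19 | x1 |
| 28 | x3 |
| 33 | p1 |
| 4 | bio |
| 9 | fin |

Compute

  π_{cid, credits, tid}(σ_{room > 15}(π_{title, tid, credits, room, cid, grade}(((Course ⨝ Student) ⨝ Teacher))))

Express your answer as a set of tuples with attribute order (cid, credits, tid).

Joining Course and Student on title yields {(1, 22, 12, Atlas, 2, D), (1, 22, 12, Atlas, 3, A), (1, 22, 12, Atlas, 4, C), (1, 22, 12, Atlas, 6, D), (1, 22, 12, Atlas, 8, C), (1, 22, 12, Atlas, 9, C), (10, 16, 3, Vega, 3, B), (10, 16, 3, Vega, 3, D), (10, 16, 3, Vega, 4, F), (10, 16, 3, Vega, 8, A), (15, 20, 33, Vega, 3, B), (15, 20, 33, Vega, 3, D), (15, 20, 33, Vega, 4, F), (15, 20, 33, Vega, 8, A), (18, 1, 29, Atlas, 2, D), (18, 1, 29, Atlas, 3, A), (18, 1, 29, Atlas, 4, C), (18, 1, 29, Atlas, 6, D), (18, 1, 29, Atlas, 8, C), (18, 1, 29, Atlas, 9, C), (28, 32, 31, Atlas, 2, D), (28, 32, 31, Atlas, 3, A), (28, 32, 31, Atlas, 4, C), (28, 32, 31, Atlas, 6, D), (28, 32, 31, Atlas, 8, C), (28, 32, 31, Atlas, 9, C), (33, 39, 14, Atlas, 2, D), (33, 39, 14, Atlas, 3, A), (33, 39, 14, Atlas, 4, C), (33, 39, 14, Atlas, 6, D), (33, 39, 14, Atlas, 8, C), (33, 39, 14, Atlas, 9, C), (4, 5, 7, Vega, 3, B), (4, 5, 7, Vega, 3, D), (4, 5, 7, Vega, 4, F), (4, 5, 7, Vega, 8, A), (40, 25, 29, Vega, 3, B), (40, 25, 29, Vega, 3, D), (40, 25, 29, Vega, 4, F), (40, 25, 29, Vega, 8, A), (7, 35, 4, Atlas, 2, D), (7, 35, 4, Atlas, 3, A), (7, 35, 4, Atlas, 4, C), (7, 35, 4, Atlas, 6, D), (7, 35, 4, Atlas, 8, C), (7, 35, 4, Atlas, 9, C)}.
Joining (Course ⨝ Student) and Teacher on room yields {(10, 16, 3, Vega, 3, B, x1), (10, 16, 3, Vega, 3, D, x1), (10, 16, 3, Vega, 4, F, x1), (10, 16, 3, Vega, 8, A, x1), (15, 20, 33, Vega, 3, B, cs), (15, 20, 33, Vega, 3, D, cs), (15, 20, 33, Vega, 4, F, cs), (15, 20, 33, Vega, 8, A, cs), (28, 32, 31, Atlas, 2, D, x3), (28, 32, 31, Atlas, 3, A, x3), (28, 32, 31, Atlas, 4, C, x3), (28, 32, 31, Atlas, 6, D, x3), (28, 32, 31, Atlas, 8, C, x3), (28, 32, 31, Atlas, 9, C, x3), (33, 39, 14, Atlas, 2, D, p1), (33, 39, 14, Atlas, 3, A, p1), (33, 39, 14, Atlas, 4, C, p1), (33, 39, 14, Atlas, 6, D, p1), (33, 39, 14, Atlas, 8, C, p1), (33, 39, 14, Atlas, 9, C, p1), (4, 5, 7, Vega, 3, B, bio), (4, 5, 7, Vega, 3, D, bio), (4, 5, 7, Vega, 4, F, bio), (4, 5, 7, Vega, 8, A, bio)}.
Projecting to title, tid, credits, room, cid, grade: {(Atlas, 32, 2, 28, x3, D), (Atlas, 32, 3, 28, x3, A), (Atlas, 32, 4, 28, x3, C), (Atlas, 32, 6, 28, x3, D), (Atlas, 32, 8, 28, x3, C), (Atlas, 32, 9, 28, x3, C), (Atlas, 39, 2, 33, p1, D), (Atlas, 39, 3, 33, p1, A), (Atlas, 39, 4, 33, p1, C), (Atlas, 39, 6, 33, p1, D), (Atlas, 39, 8, 33, p1, C), (Atlas, 39, 9, 33, p1, C), (Vega, 16, 3, 10, x1, B), (Vega, 16, 3, 10, x1, D), (Vega, 16, 4, 10, x1, F), (Vega, 16, 8, 10, x1, A), (Vega, 20, 3, 15, cs, B), (Vega, 20, 3, 15, cs, D), (Vega, 20, 4, 15, cs, F), (Vega, 20, 8, 15, cs, A), (Vega, 5, 3, 4, bio, B), (Vega, 5, 3, 4, bio, D), (Vega, 5, 4, 4, bio, F), (Vega, 5, 8, 4, bio, A)}
Apply σ_{room > 15}; surviving tuples: {(Atlas, 32, 2, 28, x3, D), (Atlas, 32, 3, 28, x3, A), (Atlas, 32, 4, 28, x3, C), (Atlas, 32, 6, 28, x3, D), (Atlas, 32, 8, 28, x3, C), (Atlas, 32, 9, 28, x3, C), (Atlas, 39, 2, 33, p1, D), (Atlas, 39, 3, 33, p1, A), (Atlas, 39, 4, 33, p1, C), (Atlas, 39, 6, 33, p1, D), (Atlas, 39, 8, 33, p1, C), (Atlas, 39, 9, 33, p1, C)}
Projecting to cid, credits, tid: {(p1, 2, 39), (p1, 3, 39), (p1, 4, 39), (p1, 6, 39), (p1, 8, 39), (p1, 9, 39), (x3, 2, 32), (x3, 3, 32), (x3, 4, 32), (x3, 6, 32), (x3, 8, 32), (x3, 9, 32)}

{(p1, 2, 39), (p1, 3, 39), (p1, 4, 39), (p1, 6, 39), (p1, 8, 39), (p1, 9, 39), (x3, 2, 32), (x3, 3, 32), (x3, 4, 32), (x3, 6, 32), (x3, 8, 32), (x3, 9, 32)}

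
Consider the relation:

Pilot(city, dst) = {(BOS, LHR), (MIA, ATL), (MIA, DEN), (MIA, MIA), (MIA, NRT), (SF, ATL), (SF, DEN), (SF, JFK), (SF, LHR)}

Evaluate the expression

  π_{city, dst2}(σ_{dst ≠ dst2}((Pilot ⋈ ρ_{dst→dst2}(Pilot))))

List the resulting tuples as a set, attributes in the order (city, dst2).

{(MIA, ATL), (MIA, DEN), (MIA, MIA), (MIA, NRT), (SF, ATL), (SF, DEN), (SF, JFK), (SF, LHR)}

ρ[dst→dst2]: schema becomes (city, dst2); tuples unchanged.
Joining Pilot and ρ_{dst→dst2}(Pilot) on city yields {(BOS, LHR, LHR), (MIA, ATL, ATL), (MIA, ATL, DEN), (MIA, ATL, MIA), (MIA, ATL, NRT), (MIA, DEN, ATL), (MIA, DEN, DEN), (MIA, DEN, MIA), (MIA, DEN, NRT), (MIA, MIA, ATL), (MIA, MIA, DEN), (MIA, MIA, MIA), (MIA, MIA, NRT), (MIA, NRT, ATL), (MIA, NRT, DEN), (MIA, NRT, MIA), (MIA, NRT, NRT), (SF, ATL, ATL), (SF, ATL, DEN), (SF, ATL, JFK), (SF, ATL, LHR), (SF, DEN, ATL), (SF, DEN, DEN), (SF, DEN, JFK), (SF, DEN, LHR), (SF, JFK, ATL), (SF, JFK, DEN), (SF, JFK, JFK), (SF, JFK, LHR), (SF, LHR, ATL), (SF, LHR, DEN), (SF, LHR, JFK), (SF, LHR, LHR)}.
σ[dst ≠ dst2]: keep tuples satisfying dst ≠ dst2 → {(MIA, ATL, DEN), (MIA, ATL, MIA), (MIA, ATL, NRT), (MIA, DEN, ATL), (MIA, DEN, MIA), (MIA, DEN, NRT), (MIA, MIA, ATL), (MIA, MIA, DEN), (MIA, MIA, NRT), (MIA, NRT, ATL), (MIA, NRT, DEN), (MIA, NRT, MIA), (SF, ATL, DEN), (SF, ATL, JFK), (SF, ATL, LHR), (SF, DEN, ATL), (SF, DEN, JFK), (SF, DEN, LHR), (SF, JFK, ATL), (SF, JFK, DEN), (SF, JFK, LHR), (SF, LHR, ATL), (SF, LHR, DEN), (SF, LHR, JFK)}
π_{city, dst2} gives {(MIA, ATL), (MIA, DEN), (MIA, MIA), (MIA, NRT), (SF, ATL), (SF, DEN), (SF, JFK), (SF, LHR)} (16 duplicate(s) eliminated).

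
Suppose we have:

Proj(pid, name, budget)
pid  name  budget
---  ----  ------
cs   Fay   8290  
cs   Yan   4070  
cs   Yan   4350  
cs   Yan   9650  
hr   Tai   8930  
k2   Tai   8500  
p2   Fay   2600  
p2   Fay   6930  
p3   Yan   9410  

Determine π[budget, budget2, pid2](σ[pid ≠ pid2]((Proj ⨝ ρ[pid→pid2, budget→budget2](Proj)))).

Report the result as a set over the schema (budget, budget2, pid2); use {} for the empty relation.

ρ[pid→pid2, budget→budget2]: schema becomes (pid2, name, budget2); tuples unchanged.
Joining Proj and ρ[pid→pid2, budget→budget2](Proj) on name yields {(cs, Fay, 8290, cs, 8290), (cs, Fay, 8290, p2, 2600), (cs, Fay, 8290, p2, 6930), (cs, Yan, 4070, cs, 4070), (cs, Yan, 4070, cs, 4350), (cs, Yan, 4070, cs, 9650), (cs, Yan, 4070, p3, 9410), (cs, Yan, 4350, cs, 4070), (cs, Yan, 4350, cs, 4350), (cs, Yan, 4350, cs, 9650), (cs, Yan, 4350, p3, 9410), (cs, Yan, 9650, cs, 4070), (cs, Yan, 9650, cs, 4350), (cs, Yan, 9650, cs, 9650), (cs, Yan, 9650, p3, 9410), (hr, Tai, 8930, hr, 8930), (hr, Tai, 8930, k2, 8500), (k2, Tai, 8500, hr, 8930), (k2, Tai, 8500, k2, 8500), (p2, Fay, 2600, cs, 8290), (p2, Fay, 2600, p2, 2600), (p2, Fay, 2600, p2, 6930), (p2, Fay, 6930, cs, 8290), (p2, Fay, 6930, p2, 2600), (p2, Fay, 6930, p2, 6930), (p3, Yan, 9410, cs, 4070), (p3, Yan, 9410, cs, 4350), (p3, Yan, 9410, cs, 9650), (p3, Yan, 9410, p3, 9410)}.
Filtering on pid ≠ pid2 leaves {(cs, Fay, 8290, p2, 2600), (cs, Fay, 8290, p2, 6930), (cs, Yan, 4070, p3, 9410), (cs, Yan, 4350, p3, 9410), (cs, Yan, 9650, p3, 9410), (hr, Tai, 8930, k2, 8500), (k2, Tai, 8500, hr, 8930), (p2, Fay, 2600, cs, 8290), (p2, Fay, 6930, cs, 8290), (p3, Yan, 9410, cs, 4070), (p3, Yan, 9410, cs, 4350), (p3, Yan, 9410, cs, 9650)}.
π[budget, budget2, pid2]: project onto (budget, budget2, pid2) → {(2600, 8290, cs), (4070, 9410, p3), (4350, 9410, p3), (6930, 8290, cs), (8290, 2600, p2), (8290, 6930, p2), (8500, 8930, hr), (8930, 8500, k2), (9410, 4070, cs), (9410, 4350, cs), (9410, 9650, cs), (9650, 9410, p3)}

{(2600, 8290, cs), (4070, 9410, p3), (4350, 9410, p3), (6930, 8290, cs), (8290, 2600, p2), (8290, 6930, p2), (8500, 8930, hr), (8930, 8500, k2), (9410, 4070, cs), (9410, 4350, cs), (9410, 9650, cs), (9650, 9410, p3)}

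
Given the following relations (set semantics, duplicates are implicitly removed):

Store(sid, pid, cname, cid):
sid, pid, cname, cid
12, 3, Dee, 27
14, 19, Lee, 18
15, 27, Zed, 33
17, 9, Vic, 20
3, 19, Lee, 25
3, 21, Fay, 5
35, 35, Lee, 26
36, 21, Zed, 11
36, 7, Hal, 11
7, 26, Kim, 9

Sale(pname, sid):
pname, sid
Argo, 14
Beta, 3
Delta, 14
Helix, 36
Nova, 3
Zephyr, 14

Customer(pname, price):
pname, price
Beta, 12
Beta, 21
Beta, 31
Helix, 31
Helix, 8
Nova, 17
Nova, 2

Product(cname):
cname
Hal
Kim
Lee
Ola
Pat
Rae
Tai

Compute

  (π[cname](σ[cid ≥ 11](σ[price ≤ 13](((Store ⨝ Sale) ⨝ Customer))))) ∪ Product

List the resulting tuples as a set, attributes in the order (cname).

{Hal, Kim, Lee, Ola, Pat, Rae, Tai, Zed}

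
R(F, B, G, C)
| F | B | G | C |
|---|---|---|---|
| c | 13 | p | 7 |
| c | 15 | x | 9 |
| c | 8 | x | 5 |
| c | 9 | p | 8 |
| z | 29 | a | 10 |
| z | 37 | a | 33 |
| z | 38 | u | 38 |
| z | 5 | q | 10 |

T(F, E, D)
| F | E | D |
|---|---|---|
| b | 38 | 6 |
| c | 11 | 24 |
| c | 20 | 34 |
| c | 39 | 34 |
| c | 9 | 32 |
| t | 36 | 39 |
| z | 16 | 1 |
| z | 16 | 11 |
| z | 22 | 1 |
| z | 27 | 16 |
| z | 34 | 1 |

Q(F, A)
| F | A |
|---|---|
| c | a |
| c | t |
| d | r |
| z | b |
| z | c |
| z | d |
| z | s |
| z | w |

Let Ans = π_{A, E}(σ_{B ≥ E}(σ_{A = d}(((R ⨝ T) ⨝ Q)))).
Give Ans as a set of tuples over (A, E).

{(d, 16), (d, 22), (d, 27), (d, 34)}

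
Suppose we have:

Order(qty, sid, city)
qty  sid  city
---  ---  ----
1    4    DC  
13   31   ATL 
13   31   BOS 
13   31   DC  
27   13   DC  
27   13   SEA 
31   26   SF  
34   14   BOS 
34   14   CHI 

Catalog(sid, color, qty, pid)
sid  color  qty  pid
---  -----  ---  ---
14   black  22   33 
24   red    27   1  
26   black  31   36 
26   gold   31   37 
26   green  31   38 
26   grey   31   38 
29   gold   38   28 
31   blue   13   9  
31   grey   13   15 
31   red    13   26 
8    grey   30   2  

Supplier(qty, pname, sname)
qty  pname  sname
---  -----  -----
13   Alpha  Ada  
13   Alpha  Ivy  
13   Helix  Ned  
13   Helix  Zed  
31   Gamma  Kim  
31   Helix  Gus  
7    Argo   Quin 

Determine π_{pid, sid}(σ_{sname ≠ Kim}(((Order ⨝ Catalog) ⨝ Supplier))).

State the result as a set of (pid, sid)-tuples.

Natural join on qty, sid: {(13, 31, ATL, blue, 9), (13, 31, ATL, grey, 15), (13, 31, ATL, red, 26), (13, 31, BOS, blue, 9), (13, 31, BOS, grey, 15), (13, 31, BOS, red, 26), (13, 31, DC, blue, 9), (13, 31, DC, grey, 15), (13, 31, DC, red, 26), (31, 26, SF, black, 36), (31, 26, SF, gold, 37), (31, 26, SF, green, 38), (31, 26, SF, grey, 38)}
Natural join on qty: {(13, 31, ATL, blue, 9, Alpha, Ada), (13, 31, ATL, blue, 9, Alpha, Ivy), (13, 31, ATL, blue, 9, Helix, Ned), (13, 31, ATL, blue, 9, Helix, Zed), (13, 31, ATL, grey, 15, Alpha, Ada), (13, 31, ATL, grey, 15, Alpha, Ivy), (13, 31, ATL, grey, 15, Helix, Ned), (13, 31, ATL, grey, 15, Helix, Zed), (13, 31, ATL, red, 26, Alpha, Ada), (13, 31, ATL, red, 26, Alpha, Ivy), (13, 31, ATL, red, 26, Helix, Ned), (13, 31, ATL, red, 26, Helix, Zed), (13, 31, BOS, blue, 9, Alpha, Ada), (13, 31, BOS, blue, 9, Alpha, Ivy), (13, 31, BOS, blue, 9, Helix, Ned), (13, 31, BOS, blue, 9, Helix, Zed), (13, 31, BOS, grey, 15, Alpha, Ada), (13, 31, BOS, grey, 15, Alpha, Ivy), (13, 31, BOS, grey, 15, Helix, Ned), (13, 31, BOS, grey, 15, Helix, Zed), (13, 31, BOS, red, 26, Alpha, Ada), (13, 31, BOS, red, 26, Alpha, Ivy), (13, 31, BOS, red, 26, Helix, Ned), (13, 31, BOS, red, 26, Helix, Zed), (13, 31, DC, blue, 9, Alpha, Ada), (13, 31, DC, blue, 9, Alpha, Ivy), (13, 31, DC, blue, 9, Helix, Ned), (13, 31, DC, blue, 9, Helix, Zed), (13, 31, DC, grey, 15, Alpha, Ada), (13, 31, DC, grey, 15, Alpha, Ivy), (13, 31, DC, grey, 15, Helix, Ned), (13, 31, DC, grey, 15, Helix, Zed), (13, 31, DC, red, 26, Alpha, Ada), (13, 31, DC, red, 26, Alpha, Ivy), (13, 31, DC, red, 26, Helix, Ned), (13, 31, DC, red, 26, Helix, Zed), (31, 26, SF, black, 36, Gamma, Kim), (31, 26, SF, black, 36, Helix, Gus), (31, 26, SF, gold, 37, Gamma, Kim), (31, 26, SF, gold, 37, Helix, Gus), (31, 26, SF, green, 38, Gamma, Kim), (31, 26, SF, green, 38, Helix, Gus), (31, 26, SF, grey, 38, Gamma, Kim), (31, 26, SF, grey, 38, Helix, Gus)}
σ[sname ≠ Kim]: keep tuples satisfying sname ≠ Kim → {(13, 31, ATL, blue, 9, Alpha, Ada), (13, 31, ATL, blue, 9, Alpha, Ivy), (13, 31, ATL, blue, 9, Helix, Ned), (13, 31, ATL, blue, 9, Helix, Zed), (13, 31, ATL, grey, 15, Alpha, Ada), (13, 31, ATL, grey, 15, Alpha, Ivy), (13, 31, ATL, grey, 15, Helix, Ned), (13, 31, ATL, grey, 15, Helix, Zed), (13, 31, ATL, red, 26, Alpha, Ada), (13, 31, ATL, red, 26, Alpha, Ivy), (13, 31, ATL, red, 26, Helix, Ned), (13, 31, ATL, red, 26, Helix, Zed), (13, 31, BOS, blue, 9, Alpha, Ada), (13, 31, BOS, blue, 9, Alpha, Ivy), (13, 31, BOS, blue, 9, Helix, Ned), (13, 31, BOS, blue, 9, Helix, Zed), (13, 31, BOS, grey, 15, Alpha, Ada), (13, 31, BOS, grey, 15, Alpha, Ivy), (13, 31, BOS, grey, 15, Helix, Ned), (13, 31, BOS, grey, 15, Helix, Zed), (13, 31, BOS, red, 26, Alpha, Ada), (13, 31, BOS, red, 26, Alpha, Ivy), (13, 31, BOS, red, 26, Helix, Ned), (13, 31, BOS, red, 26, Helix, Zed), (13, 31, DC, blue, 9, Alpha, Ada), (13, 31, DC, blue, 9, Alpha, Ivy), (13, 31, DC, blue, 9, Helix, Ned), (13, 31, DC, blue, 9, Helix, Zed), (13, 31, DC, grey, 15, Alpha, Ada), (13, 31, DC, grey, 15, Alpha, Ivy), (13, 31, DC, grey, 15, Helix, Ned), (13, 31, DC, grey, 15, Helix, Zed), (13, 31, DC, red, 26, Alpha, Ada), (13, 31, DC, red, 26, Alpha, Ivy), (13, 31, DC, red, 26, Helix, Ned), (13, 31, DC, red, 26, Helix, Zed), (31, 26, SF, black, 36, Helix, Gus), (31, 26, SF, gold, 37, Helix, Gus), (31, 26, SF, green, 38, Helix, Gus), (31, 26, SF, grey, 38, Helix, Gus)}
Projecting to pid, sid (34 duplicate(s) eliminated): {(15, 31), (26, 31), (36, 26), (37, 26), (38, 26), (9, 31)}

{(15, 31), (26, 31), (36, 26), (37, 26), (38, 26), (9, 31)}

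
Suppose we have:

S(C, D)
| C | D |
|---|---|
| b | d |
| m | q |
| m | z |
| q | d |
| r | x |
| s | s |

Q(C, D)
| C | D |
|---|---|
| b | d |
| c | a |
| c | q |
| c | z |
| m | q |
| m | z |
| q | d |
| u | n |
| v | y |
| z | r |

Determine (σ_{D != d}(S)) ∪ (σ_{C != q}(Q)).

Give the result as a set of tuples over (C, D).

{(b, d), (c, a), (c, q), (c, z), (m, q), (m, z), (r, x), (s, s), (u, n), (v, y), (z, r)}

Selection D != d: {(m, q), (m, z), (r, x), (s, s)}
Selection C != q: {(b, d), (c, a), (c, q), (c, z), (m, q), (m, z), (u, n), (v, y), (z, r)}
Taking the union: {(b, d), (c, a), (c, q), (c, z), (m, q), (m, z), (r, x), (s, s), (u, n), (v, y), (z, r)}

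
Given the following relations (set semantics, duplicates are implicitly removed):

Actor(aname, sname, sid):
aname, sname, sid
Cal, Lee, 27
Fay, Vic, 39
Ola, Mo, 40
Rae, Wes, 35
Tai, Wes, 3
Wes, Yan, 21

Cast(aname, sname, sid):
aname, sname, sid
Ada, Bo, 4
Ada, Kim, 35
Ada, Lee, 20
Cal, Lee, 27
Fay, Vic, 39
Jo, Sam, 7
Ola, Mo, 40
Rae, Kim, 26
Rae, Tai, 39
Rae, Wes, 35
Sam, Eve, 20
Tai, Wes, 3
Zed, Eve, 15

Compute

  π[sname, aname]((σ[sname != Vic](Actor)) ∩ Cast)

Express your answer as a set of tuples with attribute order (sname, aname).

σ[sname != Vic]: keep tuples satisfying sname != Vic → {(Cal, Lee, 27), (Ola, Mo, 40), (Rae, Wes, 35), (Tai, Wes, 3), (Wes, Yan, 21)}
Intersection: {(Cal, Lee, 27), (Ola, Mo, 40), (Rae, Wes, 35), (Tai, Wes, 3), (Wes, Yan, 21)} with {(Ada, Bo, 4), (Ada, Kim, 35), (Ada, Lee, 20), (Cal, Lee, 27), (Fay, Vic, 39), (Jo, Sam, 7), (Ola, Mo, 40), (Rae, Kim, 26), (Rae, Tai, 39), (Rae, Wes, 35), (Sam, Eve, 20), (Tai, Wes, 3), (Zed, Eve, 15)} → {(Cal, Lee, 27), (Ola, Mo, 40), (Rae, Wes, 35), (Tai, Wes, 3)}
Projecting to sname, aname: {(Lee, Cal), (Mo, Ola), (Wes, Rae), (Wes, Tai)}

{(Lee, Cal), (Mo, Ola), (Wes, Rae), (Wes, Tai)}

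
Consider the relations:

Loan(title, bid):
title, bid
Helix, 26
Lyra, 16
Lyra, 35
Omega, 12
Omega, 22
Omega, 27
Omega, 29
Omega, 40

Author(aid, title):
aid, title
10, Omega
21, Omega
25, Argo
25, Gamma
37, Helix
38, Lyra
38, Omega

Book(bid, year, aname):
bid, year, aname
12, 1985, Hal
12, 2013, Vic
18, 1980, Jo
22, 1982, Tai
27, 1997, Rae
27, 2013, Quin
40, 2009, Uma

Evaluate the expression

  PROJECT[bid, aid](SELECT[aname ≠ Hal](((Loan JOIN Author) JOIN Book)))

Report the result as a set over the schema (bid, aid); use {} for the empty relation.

{(12, 10), (12, 21), (12, 38), (22, 10), (22, 21), (22, 38), (27, 10), (27, 21), (27, 38), (40, 10), (40, 21), (40, 38)}

Loan ⋈ Author (natural join on title): {(Helix, 26, 37), (Lyra, 16, 38), (Lyra, 35, 38), (Omega, 12, 10), (Omega, 12, 21), (Omega, 12, 38), (Omega, 22, 10), (Omega, 22, 21), (Omega, 22, 38), (Omega, 27, 10), (Omega, 27, 21), (Omega, 27, 38), (Omega, 29, 10), (Omega, 29, 21), (Omega, 29, 38), (Omega, 40, 10), (Omega, 40, 21), (Omega, 40, 38)}
(Loan JOIN Author) ⋈ Book (natural join on bid): {(Omega, 12, 10, 1985, Hal), (Omega, 12, 10, 2013, Vic), (Omega, 12, 21, 1985, Hal), (Omega, 12, 21, 2013, Vic), (Omega, 12, 38, 1985, Hal), (Omega, 12, 38, 2013, Vic), (Omega, 22, 10, 1982, Tai), (Omega, 22, 21, 1982, Tai), (Omega, 22, 38, 1982, Tai), (Omega, 27, 10, 1997, Rae), (Omega, 27, 10, 2013, Quin), (Omega, 27, 21, 1997, Rae), (Omega, 27, 21, 2013, Quin), (Omega, 27, 38, 1997, Rae), (Omega, 27, 38, 2013, Quin), (Omega, 40, 10, 2009, Uma), (Omega, 40, 21, 2009, Uma), (Omega, 40, 38, 2009, Uma)}
Selection aname ≠ Hal: {(Omega, 12, 10, 2013, Vic), (Omega, 12, 21, 2013, Vic), (Omega, 12, 38, 2013, Vic), (Omega, 22, 10, 1982, Tai), (Omega, 22, 21, 1982, Tai), (Omega, 22, 38, 1982, Tai), (Omega, 27, 10, 1997, Rae), (Omega, 27, 10, 2013, Quin), (Omega, 27, 21, 1997, Rae), (Omega, 27, 21, 2013, Quin), (Omega, 27, 38, 1997, Rae), (Omega, 27, 38, 2013, Quin), (Omega, 40, 10, 2009, Uma), (Omega, 40, 21, 2009, Uma), (Omega, 40, 38, 2009, Uma)}
Keep only column(s) bid, aid (3 duplicate(s) eliminated): {(12, 10), (12, 21), (12, 38), (22, 10), (22, 21), (22, 38), (27, 10), (27, 21), (27, 38), (40, 10), (40, 21), (40, 38)}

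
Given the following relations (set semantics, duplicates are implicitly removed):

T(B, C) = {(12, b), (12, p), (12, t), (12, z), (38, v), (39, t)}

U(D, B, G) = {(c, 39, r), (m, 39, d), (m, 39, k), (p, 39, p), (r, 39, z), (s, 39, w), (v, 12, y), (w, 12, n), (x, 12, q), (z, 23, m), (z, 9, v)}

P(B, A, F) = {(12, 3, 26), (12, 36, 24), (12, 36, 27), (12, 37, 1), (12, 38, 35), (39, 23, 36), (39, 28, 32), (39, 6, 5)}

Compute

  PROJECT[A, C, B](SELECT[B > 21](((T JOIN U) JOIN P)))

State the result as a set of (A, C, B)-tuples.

{(23, t, 39), (28, t, 39), (6, t, 39)}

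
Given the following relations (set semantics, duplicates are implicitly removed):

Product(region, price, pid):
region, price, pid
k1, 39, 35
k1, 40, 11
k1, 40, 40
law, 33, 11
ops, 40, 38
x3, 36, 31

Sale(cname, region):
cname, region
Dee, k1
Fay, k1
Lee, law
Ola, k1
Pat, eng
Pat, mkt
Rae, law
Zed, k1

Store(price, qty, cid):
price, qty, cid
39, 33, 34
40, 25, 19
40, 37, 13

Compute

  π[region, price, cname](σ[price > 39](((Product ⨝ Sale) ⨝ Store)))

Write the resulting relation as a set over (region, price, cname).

{(k1, 40, Dee), (k1, 40, Fay), (k1, 40, Ola), (k1, 40, Zed)}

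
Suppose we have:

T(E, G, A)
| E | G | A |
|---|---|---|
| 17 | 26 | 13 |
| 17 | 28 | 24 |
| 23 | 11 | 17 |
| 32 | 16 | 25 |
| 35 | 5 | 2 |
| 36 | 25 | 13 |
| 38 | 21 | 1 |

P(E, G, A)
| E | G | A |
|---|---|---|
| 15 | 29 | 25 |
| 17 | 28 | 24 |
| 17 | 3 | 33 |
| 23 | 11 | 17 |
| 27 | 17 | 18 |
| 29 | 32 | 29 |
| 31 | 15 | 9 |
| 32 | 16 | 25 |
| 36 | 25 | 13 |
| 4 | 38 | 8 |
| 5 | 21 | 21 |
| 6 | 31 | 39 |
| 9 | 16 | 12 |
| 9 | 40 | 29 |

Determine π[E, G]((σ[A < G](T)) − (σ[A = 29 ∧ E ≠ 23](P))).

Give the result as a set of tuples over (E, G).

Apply σ_{A < G}; surviving tuples: {(17, 26, 13), (17, 28, 24), (35, 5, 2), (36, 25, 13), (38, 21, 1)}
Apply σ_{A = 29 ∧ E ≠ 23}; surviving tuples: {(29, 32, 29), (9, 40, 29)}
Set difference of the two operands is {(17, 26, 13), (17, 28, 24), (35, 5, 2), (36, 25, 13), (38, 21, 1)}.
π_{E, G} gives {(17, 26), (17, 28), (35, 5), (36, 25), (38, 21)}.

{(17, 26), (17, 28), (35, 5), (36, 25), (38, 21)}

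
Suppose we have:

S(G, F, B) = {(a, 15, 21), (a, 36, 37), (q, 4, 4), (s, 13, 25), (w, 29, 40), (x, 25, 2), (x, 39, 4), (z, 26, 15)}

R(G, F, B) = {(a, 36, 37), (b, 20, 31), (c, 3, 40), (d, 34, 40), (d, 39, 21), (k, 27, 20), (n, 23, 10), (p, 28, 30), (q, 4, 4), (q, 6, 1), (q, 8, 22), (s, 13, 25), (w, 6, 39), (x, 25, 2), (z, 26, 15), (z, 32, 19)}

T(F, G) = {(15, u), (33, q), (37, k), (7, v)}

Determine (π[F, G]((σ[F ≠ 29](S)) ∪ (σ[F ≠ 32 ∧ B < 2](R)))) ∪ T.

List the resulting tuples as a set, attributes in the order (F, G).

Selection F ≠ 29: {(a, 15, 21), (a, 36, 37), (q, 4, 4), (s, 13, 25), (x, 25, 2), (x, 39, 4), (z, 26, 15)}
Selection F ≠ 32 ∧ B < 2: {(q, 6, 1)}
Taking the union: {(a, 15, 21), (a, 36, 37), (q, 4, 4), (q, 6, 1), (s, 13, 25), (x, 25, 2), (x, 39, 4), (z, 26, 15)}
Keep only column(s) F, G: {(13, s), (15, a), (25, x), (26, z), (36, a), (39, x), (4, q), (6, q)}
Taking the union: {(13, s), (15, a), (15, u), (25, x), (26, z), (33, q), (36, a), (37, k), (39, x), (4, q), (6, q), (7, v)}

{(13, s), (15, a), (15, u), (25, x), (26, z), (33, q), (36, a), (37, k), (39, x), (4, q), (6, q), (7, v)}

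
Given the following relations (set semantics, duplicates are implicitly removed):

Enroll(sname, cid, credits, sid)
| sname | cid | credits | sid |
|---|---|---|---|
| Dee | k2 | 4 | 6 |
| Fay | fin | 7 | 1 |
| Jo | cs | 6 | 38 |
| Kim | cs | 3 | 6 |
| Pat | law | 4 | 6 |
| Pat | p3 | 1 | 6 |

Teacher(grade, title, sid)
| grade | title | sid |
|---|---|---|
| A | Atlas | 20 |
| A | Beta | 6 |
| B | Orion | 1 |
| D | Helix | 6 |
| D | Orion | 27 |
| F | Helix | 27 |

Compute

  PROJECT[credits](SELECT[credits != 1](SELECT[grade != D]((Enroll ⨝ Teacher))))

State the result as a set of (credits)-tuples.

Natural join on sid: {(Dee, k2, 4, 6, A, Beta), (Dee, k2, 4, 6, D, Helix), (Fay, fin, 7, 1, B, Orion), (Kim, cs, 3, 6, A, Beta), (Kim, cs, 3, 6, D, Helix), (Pat, law, 4, 6, A, Beta), (Pat, law, 4, 6, D, Helix), (Pat, p3, 1, 6, A, Beta), (Pat, p3, 1, 6, D, Helix)}
Filtering on grade != D leaves {(Dee, k2, 4, 6, A, Beta), (Fay, fin, 7, 1, B, Orion), (Kim, cs, 3, 6, A, Beta), (Pat, law, 4, 6, A, Beta), (Pat, p3, 1, 6, A, Beta)}.
Filtering on credits != 1 leaves {(Dee, k2, 4, 6, A, Beta), (Fay, fin, 7, 1, B, Orion), (Kim, cs, 3, 6, A, Beta), (Pat, law, 4, 6, A, Beta)}.
π_{credits} gives {3, 4, 7} (1 duplicate(s) eliminated).

{3, 4, 7}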